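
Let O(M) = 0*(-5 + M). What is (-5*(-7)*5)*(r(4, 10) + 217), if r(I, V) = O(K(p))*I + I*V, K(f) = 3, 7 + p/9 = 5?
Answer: 44975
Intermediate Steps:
p = -18 (p = -63 + 9*5 = -63 + 45 = -18)
O(M) = 0
r(I, V) = I*V (r(I, V) = 0*I + I*V = 0 + I*V = I*V)
(-5*(-7)*5)*(r(4, 10) + 217) = (-5*(-7)*5)*(4*10 + 217) = (35*5)*(40 + 217) = 175*257 = 44975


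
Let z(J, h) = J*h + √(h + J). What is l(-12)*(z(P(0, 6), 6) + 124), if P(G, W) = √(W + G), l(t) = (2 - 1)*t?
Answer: -1488 - 72*√6 - 12*√(6 + √6) ≈ -1699.2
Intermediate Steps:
l(t) = t (l(t) = 1*t = t)
P(G, W) = √(G + W)
z(J, h) = √(J + h) + J*h (z(J, h) = J*h + √(J + h) = √(J + h) + J*h)
l(-12)*(z(P(0, 6), 6) + 124) = -12*((√(√(0 + 6) + 6) + √(0 + 6)*6) + 124) = -12*((√(√6 + 6) + √6*6) + 124) = -12*((√(6 + √6) + 6*√6) + 124) = -12*(124 + √(6 + √6) + 6*√6) = -1488 - 72*√6 - 12*√(6 + √6)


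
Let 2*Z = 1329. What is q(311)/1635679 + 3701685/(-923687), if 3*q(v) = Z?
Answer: -12109127644889/3021710856946 ≈ -4.0074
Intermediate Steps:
Z = 1329/2 (Z = (½)*1329 = 1329/2 ≈ 664.50)
q(v) = 443/2 (q(v) = (⅓)*(1329/2) = 443/2)
q(311)/1635679 + 3701685/(-923687) = (443/2)/1635679 + 3701685/(-923687) = (443/2)*(1/1635679) + 3701685*(-1/923687) = 443/3271358 - 3701685/923687 = -12109127644889/3021710856946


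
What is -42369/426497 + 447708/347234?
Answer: 88117080765/74047129649 ≈ 1.1900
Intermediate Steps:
-42369/426497 + 447708/347234 = -42369*1/426497 + 447708*(1/347234) = -42369/426497 + 223854/173617 = 88117080765/74047129649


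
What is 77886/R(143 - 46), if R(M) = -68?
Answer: -38943/34 ≈ -1145.4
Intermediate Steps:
77886/R(143 - 46) = 77886/(-68) = 77886*(-1/68) = -38943/34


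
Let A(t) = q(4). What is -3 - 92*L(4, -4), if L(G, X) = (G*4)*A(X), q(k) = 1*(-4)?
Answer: 5885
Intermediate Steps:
q(k) = -4
A(t) = -4
L(G, X) = -16*G (L(G, X) = (G*4)*(-4) = (4*G)*(-4) = -16*G)
-3 - 92*L(4, -4) = -3 - (-1472)*4 = -3 - 92*(-64) = -3 + 5888 = 5885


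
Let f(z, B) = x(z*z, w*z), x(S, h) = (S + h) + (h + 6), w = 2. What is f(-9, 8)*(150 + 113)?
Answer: 13413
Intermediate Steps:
x(S, h) = 6 + S + 2*h (x(S, h) = (S + h) + (6 + h) = 6 + S + 2*h)
f(z, B) = 6 + z² + 4*z (f(z, B) = 6 + z*z + 2*(2*z) = 6 + z² + 4*z)
f(-9, 8)*(150 + 113) = (6 + (-9)² + 4*(-9))*(150 + 113) = (6 + 81 - 36)*263 = 51*263 = 13413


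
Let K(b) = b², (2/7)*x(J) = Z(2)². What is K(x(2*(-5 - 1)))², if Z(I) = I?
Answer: 38416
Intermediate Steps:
x(J) = 14 (x(J) = (7/2)*2² = (7/2)*4 = 14)
K(x(2*(-5 - 1)))² = (14²)² = 196² = 38416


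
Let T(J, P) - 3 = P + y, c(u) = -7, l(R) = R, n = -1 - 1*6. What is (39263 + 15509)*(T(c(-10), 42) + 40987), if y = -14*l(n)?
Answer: 2252772360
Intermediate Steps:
n = -7 (n = -1 - 6 = -7)
y = 98 (y = -14*(-7) = 98)
T(J, P) = 101 + P (T(J, P) = 3 + (P + 98) = 3 + (98 + P) = 101 + P)
(39263 + 15509)*(T(c(-10), 42) + 40987) = (39263 + 15509)*((101 + 42) + 40987) = 54772*(143 + 40987) = 54772*41130 = 2252772360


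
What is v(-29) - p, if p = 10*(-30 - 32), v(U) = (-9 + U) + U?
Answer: 553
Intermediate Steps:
v(U) = -9 + 2*U
p = -620 (p = 10*(-62) = -620)
v(-29) - p = (-9 + 2*(-29)) - 1*(-620) = (-9 - 58) + 620 = -67 + 620 = 553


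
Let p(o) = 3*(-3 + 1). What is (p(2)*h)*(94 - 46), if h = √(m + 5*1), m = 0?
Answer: -288*√5 ≈ -643.99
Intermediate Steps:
p(o) = -6 (p(o) = 3*(-2) = -6)
h = √5 (h = √(0 + 5*1) = √(0 + 5) = √5 ≈ 2.2361)
(p(2)*h)*(94 - 46) = (-6*√5)*(94 - 46) = -6*√5*48 = -288*√5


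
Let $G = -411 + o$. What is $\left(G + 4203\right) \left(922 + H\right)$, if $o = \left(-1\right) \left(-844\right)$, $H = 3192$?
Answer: $19072504$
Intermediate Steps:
$o = 844$
$G = 433$ ($G = -411 + 844 = 433$)
$\left(G + 4203\right) \left(922 + H\right) = \left(433 + 4203\right) \left(922 + 3192\right) = 4636 \cdot 4114 = 19072504$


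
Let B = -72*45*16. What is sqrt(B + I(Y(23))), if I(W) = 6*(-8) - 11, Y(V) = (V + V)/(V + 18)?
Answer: I*sqrt(51899) ≈ 227.81*I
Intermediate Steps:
Y(V) = 2*V/(18 + V) (Y(V) = (2*V)/(18 + V) = 2*V/(18 + V))
I(W) = -59 (I(W) = -48 - 11 = -59)
B = -51840 (B = -3240*16 = -51840)
sqrt(B + I(Y(23))) = sqrt(-51840 - 59) = sqrt(-51899) = I*sqrt(51899)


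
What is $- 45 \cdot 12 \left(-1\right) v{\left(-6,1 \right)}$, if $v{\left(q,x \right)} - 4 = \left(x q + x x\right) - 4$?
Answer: $-2700$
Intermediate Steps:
$v{\left(q,x \right)} = x^{2} + q x$ ($v{\left(q,x \right)} = 4 - \left(4 - x q - x x\right) = 4 - \left(4 - x^{2} - q x\right) = 4 + \left(-4 + x^{2} + q x\right) = x^{2} + q x$)
$- 45 \cdot 12 \left(-1\right) v{\left(-6,1 \right)} = - 45 \cdot 12 \left(-1\right) 1 \left(-6 + 1\right) = \left(-45\right) \left(-12\right) 1 \left(-5\right) = 540 \left(-5\right) = -2700$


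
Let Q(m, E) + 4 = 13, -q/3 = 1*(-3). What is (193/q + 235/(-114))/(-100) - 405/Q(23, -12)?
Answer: -1545629/34200 ≈ -45.194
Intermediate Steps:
q = 9 (q = -3*(-3) = 9)
Q(m, E) = 9 (Q(m, E) = -4 + 13 = 9)
(193/q + 235/(-114))/(-100) - 405/Q(23, -12) = (193/9 + 235/(-114))/(-100) - 405/9 = (193*(1/9) + 235*(-1/114))*(-1/100) - 405*1/9 = (193/9 - 235/114)*(-1/100) - 45 = (6629/342)*(-1/100) - 45 = -6629/34200 - 45 = -1545629/34200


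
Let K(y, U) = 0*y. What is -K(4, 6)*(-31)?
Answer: 0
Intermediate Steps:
K(y, U) = 0
-K(4, 6)*(-31) = -0*(-31) = -1*0 = 0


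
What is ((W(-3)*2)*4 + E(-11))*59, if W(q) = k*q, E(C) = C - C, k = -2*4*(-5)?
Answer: -56640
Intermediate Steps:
k = 40 (k = -8*(-5) = 40)
E(C) = 0
W(q) = 40*q
((W(-3)*2)*4 + E(-11))*59 = (((40*(-3))*2)*4 + 0)*59 = (-120*2*4 + 0)*59 = (-240*4 + 0)*59 = (-960 + 0)*59 = -960*59 = -56640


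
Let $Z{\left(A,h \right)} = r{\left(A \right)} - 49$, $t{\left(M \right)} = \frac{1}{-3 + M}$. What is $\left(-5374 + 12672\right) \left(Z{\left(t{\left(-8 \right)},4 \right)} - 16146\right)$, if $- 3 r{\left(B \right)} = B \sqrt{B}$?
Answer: $-118191110 + \frac{7298 i \sqrt{11}}{363} \approx -1.1819 \cdot 10^{8} + 66.68 i$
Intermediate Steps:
$r{\left(B \right)} = - \frac{B^{\frac{3}{2}}}{3}$ ($r{\left(B \right)} = - \frac{B \sqrt{B}}{3} = - \frac{B^{\frac{3}{2}}}{3}$)
$Z{\left(A,h \right)} = -49 - \frac{A^{\frac{3}{2}}}{3}$ ($Z{\left(A,h \right)} = - \frac{A^{\frac{3}{2}}}{3} - 49 = -49 - \frac{A^{\frac{3}{2}}}{3}$)
$\left(-5374 + 12672\right) \left(Z{\left(t{\left(-8 \right)},4 \right)} - 16146\right) = \left(-5374 + 12672\right) \left(\left(-49 - \frac{\left(\frac{1}{-3 - 8}\right)^{\frac{3}{2}}}{3}\right) - 16146\right) = 7298 \left(\left(-49 - \frac{\left(\frac{1}{-11}\right)^{\frac{3}{2}}}{3}\right) - 16146\right) = 7298 \left(\left(-49 - \frac{\left(- \frac{1}{11}\right)^{\frac{3}{2}}}{3}\right) - 16146\right) = 7298 \left(\left(-49 - \frac{\left(- \frac{1}{121}\right) i \sqrt{11}}{3}\right) - 16146\right) = 7298 \left(\left(-49 + \frac{i \sqrt{11}}{363}\right) - 16146\right) = 7298 \left(-16195 + \frac{i \sqrt{11}}{363}\right) = -118191110 + \frac{7298 i \sqrt{11}}{363}$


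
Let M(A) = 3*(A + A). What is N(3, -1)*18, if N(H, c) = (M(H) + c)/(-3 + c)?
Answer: -153/2 ≈ -76.500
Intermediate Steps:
M(A) = 6*A (M(A) = 3*(2*A) = 6*A)
N(H, c) = (c + 6*H)/(-3 + c) (N(H, c) = (6*H + c)/(-3 + c) = (c + 6*H)/(-3 + c))
N(3, -1)*18 = ((-1 + 6*3)/(-3 - 1))*18 = ((-1 + 18)/(-4))*18 = -1/4*17*18 = -17/4*18 = -153/2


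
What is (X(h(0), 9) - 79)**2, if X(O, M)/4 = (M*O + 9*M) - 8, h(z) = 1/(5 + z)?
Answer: 1212201/25 ≈ 48488.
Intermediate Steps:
X(O, M) = -32 + 36*M + 4*M*O (X(O, M) = 4*((M*O + 9*M) - 8) = 4*((9*M + M*O) - 8) = 4*(-8 + 9*M + M*O) = -32 + 36*M + 4*M*O)
(X(h(0), 9) - 79)**2 = ((-32 + 36*9 + 4*9/(5 + 0)) - 79)**2 = ((-32 + 324 + 4*9/5) - 79)**2 = ((-32 + 324 + 4*9*(1/5)) - 79)**2 = ((-32 + 324 + 36/5) - 79)**2 = (1496/5 - 79)**2 = (1101/5)**2 = 1212201/25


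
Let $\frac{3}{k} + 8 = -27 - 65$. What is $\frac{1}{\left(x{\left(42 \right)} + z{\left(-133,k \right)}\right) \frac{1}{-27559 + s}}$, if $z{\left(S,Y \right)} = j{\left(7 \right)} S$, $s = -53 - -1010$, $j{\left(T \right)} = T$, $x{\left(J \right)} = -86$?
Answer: $\frac{26602}{1017} \approx 26.157$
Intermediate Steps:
$k = - \frac{3}{100}$ ($k = \frac{3}{-8 - 92} = \frac{3}{-100} = 3 \left(- \frac{1}{100}\right) = - \frac{3}{100} \approx -0.03$)
$s = 957$ ($s = -53 + 1010 = 957$)
$z{\left(S,Y \right)} = 7 S$
$\frac{1}{\left(x{\left(42 \right)} + z{\left(-133,k \right)}\right) \frac{1}{-27559 + s}} = \frac{1}{\left(-86 + 7 \left(-133\right)\right) \frac{1}{-27559 + 957}} = \frac{1}{\left(-86 - 931\right) \frac{1}{-26602}} = \frac{1}{\left(-1017\right) \left(- \frac{1}{26602}\right)} = \frac{1}{\frac{1017}{26602}} = \frac{26602}{1017}$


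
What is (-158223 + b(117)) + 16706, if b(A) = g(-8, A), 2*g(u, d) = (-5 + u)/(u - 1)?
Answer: -2547293/18 ≈ -1.4152e+5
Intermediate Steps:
g(u, d) = (-5 + u)/(2*(-1 + u)) (g(u, d) = ((-5 + u)/(u - 1))/2 = ((-5 + u)/(-1 + u))/2 = (-5 + u)/(2*(-1 + u)))
b(A) = 13/18 (b(A) = (-5 - 8)/(2*(-1 - 8)) = (1/2)*(-13)/(-9) = (1/2)*(-1/9)*(-13) = 13/18)
(-158223 + b(117)) + 16706 = (-158223 + 13/18) + 16706 = -2848001/18 + 16706 = -2547293/18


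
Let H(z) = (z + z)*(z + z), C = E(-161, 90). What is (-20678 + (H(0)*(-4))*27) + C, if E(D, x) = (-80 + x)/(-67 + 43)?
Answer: -248141/12 ≈ -20678.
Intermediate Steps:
E(D, x) = 10/3 - x/24 (E(D, x) = (-80 + x)/(-24) = (-80 + x)*(-1/24) = 10/3 - x/24)
C = -5/12 (C = 10/3 - 1/24*90 = 10/3 - 15/4 = -5/12 ≈ -0.41667)
H(z) = 4*z**2 (H(z) = (2*z)*(2*z) = 4*z**2)
(-20678 + (H(0)*(-4))*27) + C = (-20678 + ((4*0**2)*(-4))*27) - 5/12 = (-20678 + ((4*0)*(-4))*27) - 5/12 = (-20678 + (0*(-4))*27) - 5/12 = (-20678 + 0*27) - 5/12 = (-20678 + 0) - 5/12 = -20678 - 5/12 = -248141/12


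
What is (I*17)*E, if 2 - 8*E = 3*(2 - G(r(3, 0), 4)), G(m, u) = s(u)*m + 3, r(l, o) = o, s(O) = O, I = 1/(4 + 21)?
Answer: 17/40 ≈ 0.42500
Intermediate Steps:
I = 1/25 ≈ 0.040000
G(m, u) = 3 + m*u (G(m, u) = u*m + 3 = m*u + 3 = 3 + m*u)
E = 5/8 (E = 1/4 - 3*(2 - (3 + 0*4))/8 = 1/4 - 3*(2 - (3 + 0))/8 = 1/4 - 3*(2 - 1*3)/8 = 1/4 - 3*(2 - 3)/8 = 1/4 - 3*(-1)/8 = 1/4 - 1/8*(-3) = 1/4 + 3/8 = 5/8 ≈ 0.62500)
(I*17)*E = ((1/25)*17)*(5/8) = (17/25)*(5/8) = 17/40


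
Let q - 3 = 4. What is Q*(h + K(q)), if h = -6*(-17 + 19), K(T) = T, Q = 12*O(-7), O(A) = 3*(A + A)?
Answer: 2520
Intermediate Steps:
q = 7 (q = 3 + 4 = 7)
O(A) = 6*A (O(A) = 3*(2*A) = 6*A)
Q = -504 (Q = 12*(6*(-7)) = 12*(-42) = -504)
h = -12 (h = -6*2 = -12)
Q*(h + K(q)) = -504*(-12 + 7) = -504*(-5) = 2520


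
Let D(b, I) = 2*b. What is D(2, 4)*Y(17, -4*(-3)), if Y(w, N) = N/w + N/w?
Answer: 96/17 ≈ 5.6471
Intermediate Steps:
Y(w, N) = 2*N/w
D(2, 4)*Y(17, -4*(-3)) = (2*2)*(2*(-4*(-3))/17) = 4*(2*12*(1/17)) = 4*(24/17) = 96/17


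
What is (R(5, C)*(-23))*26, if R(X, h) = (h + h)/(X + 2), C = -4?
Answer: 4784/7 ≈ 683.43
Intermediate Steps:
R(X, h) = 2*h/(2 + X) (R(X, h) = (2*h)/(2 + X) = 2*h/(2 + X))
(R(5, C)*(-23))*26 = ((2*(-4)/(2 + 5))*(-23))*26 = ((2*(-4)/7)*(-23))*26 = ((2*(-4)*(1/7))*(-23))*26 = -8/7*(-23)*26 = (184/7)*26 = 4784/7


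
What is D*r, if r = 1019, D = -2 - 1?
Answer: -3057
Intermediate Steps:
D = -3
D*r = -3*1019 = -3057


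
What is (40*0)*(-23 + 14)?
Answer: 0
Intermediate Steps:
(40*0)*(-23 + 14) = 0*(-9) = 0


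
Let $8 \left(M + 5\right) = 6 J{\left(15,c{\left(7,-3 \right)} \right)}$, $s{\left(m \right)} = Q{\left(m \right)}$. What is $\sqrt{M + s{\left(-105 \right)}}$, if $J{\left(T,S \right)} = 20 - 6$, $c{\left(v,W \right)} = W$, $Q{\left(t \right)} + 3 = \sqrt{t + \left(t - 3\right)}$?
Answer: $\frac{\sqrt{10 + 4 i \sqrt{213}}}{2} \approx 2.9417 + 2.4806 i$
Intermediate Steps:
$Q{\left(t \right)} = -3 + \sqrt{-3 + 2 t}$ ($Q{\left(t \right)} = -3 + \sqrt{t + \left(t - 3\right)} = -3 + \sqrt{t + \left(-3 + t\right)} = -3 + \sqrt{-3 + 2 t}$)
$s{\left(m \right)} = -3 + \sqrt{-3 + 2 m}$
$J{\left(T,S \right)} = 14$
$M = \frac{11}{2}$ ($M = -5 + \frac{6 \cdot 14}{8} = -5 + \frac{1}{8} \cdot 84 = -5 + \frac{21}{2} = \frac{11}{2} \approx 5.5$)
$\sqrt{M + s{\left(-105 \right)}} = \sqrt{\frac{11}{2} - \left(3 - \sqrt{-3 + 2 \left(-105\right)}\right)} = \sqrt{\frac{11}{2} - \left(3 - \sqrt{-3 - 210}\right)} = \sqrt{\frac{11}{2} - \left(3 - \sqrt{-213}\right)} = \sqrt{\frac{11}{2} - \left(3 - i \sqrt{213}\right)} = \sqrt{\frac{5}{2} + i \sqrt{213}}$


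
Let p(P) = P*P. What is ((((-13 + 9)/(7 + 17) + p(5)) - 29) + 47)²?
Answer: 66049/36 ≈ 1834.7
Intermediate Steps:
p(P) = P²
((((-13 + 9)/(7 + 17) + p(5)) - 29) + 47)² = ((((-13 + 9)/(7 + 17) + 5²) - 29) + 47)² = (((-4/24 + 25) - 29) + 47)² = (((-4*1/24 + 25) - 29) + 47)² = (((-⅙ + 25) - 29) + 47)² = ((149/6 - 29) + 47)² = (-25/6 + 47)² = (257/6)² = 66049/36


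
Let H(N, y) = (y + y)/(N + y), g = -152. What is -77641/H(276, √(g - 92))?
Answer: -77641/2 + 5357229*I*√61/61 ≈ -38821.0 + 6.8592e+5*I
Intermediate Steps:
H(N, y) = 2*y/(N + y) (H(N, y) = (2*y)/(N + y) = 2*y/(N + y))
-77641/H(276, √(g - 92)) = -77641*(276 + √(-152 - 92))/(2*√(-152 - 92)) = -77641*(-I*√61*(276 + √(-244))/244) = -77641*(-I*√61*(276 + 2*I*√61)/244) = -(-77641)*I*√61*(276 + 2*I*√61)/244 = 77641*I*√61*(276 + 2*I*√61)/244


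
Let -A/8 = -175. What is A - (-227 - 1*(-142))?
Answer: 1485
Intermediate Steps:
A = 1400 (A = -8*(-175) = 1400)
A - (-227 - 1*(-142)) = 1400 - (-227 - 1*(-142)) = 1400 - (-227 + 142) = 1400 - 1*(-85) = 1400 + 85 = 1485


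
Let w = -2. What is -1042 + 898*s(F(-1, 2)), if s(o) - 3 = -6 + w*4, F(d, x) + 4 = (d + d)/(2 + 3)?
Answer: -10920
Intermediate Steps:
F(d, x) = -4 + 2*d/5 (F(d, x) = -4 + (d + d)/(2 + 3) = -4 + (2*d)/5 = -4 + (2*d)*(1/5) = -4 + 2*d/5)
s(o) = -11 (s(o) = 3 + (-6 - 2*4) = 3 + (-6 - 8) = 3 - 14 = -11)
-1042 + 898*s(F(-1, 2)) = -1042 + 898*(-11) = -1042 - 9878 = -10920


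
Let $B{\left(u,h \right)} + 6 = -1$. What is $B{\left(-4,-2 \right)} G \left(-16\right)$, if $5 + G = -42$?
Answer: $-5264$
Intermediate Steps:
$G = -47$ ($G = -5 - 42 = -47$)
$B{\left(u,h \right)} = -7$ ($B{\left(u,h \right)} = -6 - 1 = -7$)
$B{\left(-4,-2 \right)} G \left(-16\right) = \left(-7\right) \left(-47\right) \left(-16\right) = 329 \left(-16\right) = -5264$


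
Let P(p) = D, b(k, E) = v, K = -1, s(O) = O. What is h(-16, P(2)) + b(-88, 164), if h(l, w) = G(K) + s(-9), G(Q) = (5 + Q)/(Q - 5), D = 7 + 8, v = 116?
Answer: 319/3 ≈ 106.33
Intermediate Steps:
D = 15
G(Q) = (5 + Q)/(-5 + Q)
b(k, E) = 116
P(p) = 15
h(l, w) = -29/3 (h(l, w) = (5 - 1)/(-5 - 1) - 9 = 4/(-6) - 9 = -⅙*4 - 9 = -⅔ - 9 = -29/3)
h(-16, P(2)) + b(-88, 164) = -29/3 + 116 = 319/3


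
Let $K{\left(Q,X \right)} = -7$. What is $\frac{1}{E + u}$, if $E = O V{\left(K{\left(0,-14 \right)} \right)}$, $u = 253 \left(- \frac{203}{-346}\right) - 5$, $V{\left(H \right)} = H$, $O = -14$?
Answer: $\frac{346}{83537} \approx 0.0041419$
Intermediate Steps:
$u = \frac{49629}{346}$ ($u = 253 \left(\left(-203\right) \left(- \frac{1}{346}\right)\right) - 5 = 253 \cdot \frac{203}{346} - 5 = \frac{51359}{346} - 5 = \frac{49629}{346} \approx 143.44$)
$E = 98$ ($E = \left(-14\right) \left(-7\right) = 98$)
$\frac{1}{E + u} = \frac{1}{98 + \frac{49629}{346}} = \frac{1}{\frac{83537}{346}} = \frac{346}{83537}$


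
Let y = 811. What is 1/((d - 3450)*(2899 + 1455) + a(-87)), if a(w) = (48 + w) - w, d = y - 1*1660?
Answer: -1/18717798 ≈ -5.3425e-8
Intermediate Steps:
d = -849 (d = 811 - 1*1660 = 811 - 1660 = -849)
a(w) = 48
1/((d - 3450)*(2899 + 1455) + a(-87)) = 1/((-849 - 3450)*(2899 + 1455) + 48) = 1/(-4299*4354 + 48) = 1/(-18717846 + 48) = 1/(-18717798) = -1/18717798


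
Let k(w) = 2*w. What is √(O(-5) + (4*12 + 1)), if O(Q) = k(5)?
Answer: √59 ≈ 7.6811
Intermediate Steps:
O(Q) = 10 (O(Q) = 2*5 = 10)
√(O(-5) + (4*12 + 1)) = √(10 + (4*12 + 1)) = √(10 + (48 + 1)) = √(10 + 49) = √59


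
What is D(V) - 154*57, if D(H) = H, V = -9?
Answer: -8787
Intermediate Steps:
D(V) - 154*57 = -9 - 154*57 = -9 - 8778 = -8787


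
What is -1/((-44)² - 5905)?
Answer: 1/3969 ≈ 0.00025195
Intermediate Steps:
-1/((-44)² - 5905) = -1/(1936 - 5905) = -1/(-3969) = -1*(-1/3969) = 1/3969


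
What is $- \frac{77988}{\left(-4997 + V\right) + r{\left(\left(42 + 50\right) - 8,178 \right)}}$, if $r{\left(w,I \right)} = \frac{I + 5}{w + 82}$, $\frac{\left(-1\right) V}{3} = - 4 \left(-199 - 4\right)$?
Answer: $\frac{12946008}{1233695} \approx 10.494$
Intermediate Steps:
$V = -2436$ ($V = - 3 \left(- 4 \left(-199 - 4\right)\right) = - 3 \left(\left(-4\right) \left(-203\right)\right) = \left(-3\right) 812 = -2436$)
$r{\left(w,I \right)} = \frac{5 + I}{82 + w}$
$- \frac{77988}{\left(-4997 + V\right) + r{\left(\left(42 + 50\right) - 8,178 \right)}} = - \frac{77988}{\left(-4997 - 2436\right) + \frac{5 + 178}{82 + \left(\left(42 + 50\right) - 8\right)}} = - \frac{77988}{-7433 + \frac{1}{82 + \left(92 - 8\right)} 183} = - \frac{77988}{-7433 + \frac{1}{82 + 84} \cdot 183} = - \frac{77988}{-7433 + \frac{1}{166} \cdot 183} = - \frac{77988}{-7433 + \frac{183}{166}} = - \frac{77988}{- \frac{1233695}{166}} = \left(-77988\right) \left(- \frac{166}{1233695}\right) = \frac{12946008}{1233695}$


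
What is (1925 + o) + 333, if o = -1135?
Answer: 1123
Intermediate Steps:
(1925 + o) + 333 = (1925 - 1135) + 333 = 790 + 333 = 1123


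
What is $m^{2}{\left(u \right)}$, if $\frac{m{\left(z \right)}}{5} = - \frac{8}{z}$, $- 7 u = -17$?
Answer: $\frac{78400}{289} \approx 271.28$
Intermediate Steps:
$u = \frac{17}{7}$ ($u = \left(- \frac{1}{7}\right) \left(-17\right) = \frac{17}{7} \approx 2.4286$)
$m{\left(z \right)} = - \frac{40}{z}$ ($m{\left(z \right)} = 5 \left(- \frac{8}{z}\right) = - \frac{40}{z}$)
$m^{2}{\left(u \right)} = \left(- \frac{40}{\frac{17}{7}}\right)^{2} = \left(\left(-40\right) \frac{7}{17}\right)^{2} = \left(- \frac{280}{17}\right)^{2} = \frac{78400}{289}$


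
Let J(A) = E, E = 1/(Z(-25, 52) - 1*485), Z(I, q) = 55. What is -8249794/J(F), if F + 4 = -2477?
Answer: 3547411420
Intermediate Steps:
F = -2481 (F = -4 - 2477 = -2481)
E = -1/430 (E = 1/(55 - 1*485) = 1/(55 - 485) = 1/(-430) = -1/430 ≈ -0.0023256)
J(A) = -1/430
-8249794/J(F) = -8249794/(-1/430) = -8249794*(-430) = 3547411420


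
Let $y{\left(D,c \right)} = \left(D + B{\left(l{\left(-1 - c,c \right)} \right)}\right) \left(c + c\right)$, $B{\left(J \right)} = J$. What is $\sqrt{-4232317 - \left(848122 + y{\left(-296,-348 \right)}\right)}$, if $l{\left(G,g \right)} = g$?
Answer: $i \sqrt{5528663} \approx 2351.3 i$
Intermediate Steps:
$y{\left(D,c \right)} = 2 c \left(D + c\right)$ ($y{\left(D,c \right)} = \left(D + c\right) \left(c + c\right) = \left(D + c\right) 2 c = 2 c \left(D + c\right)$)
$\sqrt{-4232317 - \left(848122 + y{\left(-296,-348 \right)}\right)} = \sqrt{-4232317 - \left(848122 + 2 \left(-348\right) \left(-296 - 348\right)\right)} = \sqrt{-4232317 - \left(848122 + 2 \left(-348\right) \left(-644\right)\right)} = \sqrt{-4232317 - 1296346} = \sqrt{-5528663} = i \sqrt{5528663}$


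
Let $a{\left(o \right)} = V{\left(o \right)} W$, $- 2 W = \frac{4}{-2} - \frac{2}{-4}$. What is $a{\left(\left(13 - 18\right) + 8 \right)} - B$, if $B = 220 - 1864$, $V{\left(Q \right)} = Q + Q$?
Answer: $\frac{3297}{2} \approx 1648.5$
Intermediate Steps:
$V{\left(Q \right)} = 2 Q$
$W = \frac{3}{4}$ ($W = - \frac{\frac{4}{-2} - \frac{2}{-4}}{2} = - \frac{4 \left(- \frac{1}{2}\right) - - \frac{1}{2}}{2} = - \frac{-2 + \frac{1}{2}}{2} = \left(- \frac{1}{2}\right) \left(- \frac{3}{2}\right) = \frac{3}{4} \approx 0.75$)
$B = -1644$ ($B = 220 - 1864 = -1644$)
$a{\left(o \right)} = \frac{3 o}{2}$ ($a{\left(o \right)} = 2 o \frac{3}{4} = \frac{3 o}{2}$)
$a{\left(\left(13 - 18\right) + 8 \right)} - B = \frac{3 \left(\left(13 - 18\right) + 8\right)}{2} - -1644 = \frac{3 \left(-5 + 8\right)}{2} + 1644 = \frac{3}{2} \cdot 3 + 1644 = \frac{9}{2} + 1644 = \frac{3297}{2}$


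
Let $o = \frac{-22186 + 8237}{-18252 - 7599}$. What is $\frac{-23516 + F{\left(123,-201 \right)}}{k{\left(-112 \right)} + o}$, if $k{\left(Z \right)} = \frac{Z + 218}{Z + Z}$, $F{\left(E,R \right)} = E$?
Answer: $- \frac{9675719088}{27455} \approx -3.5242 \cdot 10^{5}$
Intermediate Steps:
$k{\left(Z \right)} = \frac{218 + Z}{2 Z}$
$o = \frac{13949}{25851}$ ($o = - \frac{13949}{-25851} = \left(-13949\right) \left(- \frac{1}{25851}\right) = \frac{13949}{25851} \approx 0.53959$)
$\frac{-23516 + F{\left(123,-201 \right)}}{k{\left(-112 \right)} + o} = \frac{-23516 + 123}{\frac{218 - 112}{2 \left(-112\right)} + \frac{13949}{25851}} = - \frac{23393}{\frac{1}{2} \left(- \frac{1}{112}\right) 106 + \frac{13949}{25851}} = - \frac{23393}{- \frac{53}{112} + \frac{13949}{25851}} = - \frac{23393}{\frac{27455}{413616}} = \left(-23393\right) \frac{413616}{27455} = - \frac{9675719088}{27455}$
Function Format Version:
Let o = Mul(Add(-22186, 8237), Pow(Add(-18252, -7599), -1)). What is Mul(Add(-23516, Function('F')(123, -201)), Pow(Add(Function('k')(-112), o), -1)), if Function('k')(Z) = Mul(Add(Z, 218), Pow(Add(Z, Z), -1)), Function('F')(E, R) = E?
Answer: Rational(-9675719088, 27455) ≈ -3.5242e+5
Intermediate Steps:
Function('k')(Z) = Mul(Rational(1, 2), Pow(Z, -1), Add(218, Z)) (Function('k')(Z) = Mul(Add(218, Z), Pow(Mul(2, Z), -1)) = Mul(Add(218, Z), Mul(Rational(1, 2), Pow(Z, -1))) = Mul(Rational(1, 2), Pow(Z, -1), Add(218, Z)))
o = Rational(13949, 25851) (o = Mul(-13949, Pow(-25851, -1)) = Mul(-13949, Rational(-1, 25851)) = Rational(13949, 25851) ≈ 0.53959)
Mul(Add(-23516, Function('F')(123, -201)), Pow(Add(Function('k')(-112), o), -1)) = Mul(Add(-23516, 123), Pow(Add(Mul(Rational(1, 2), Pow(-112, -1), Add(218, -112)), Rational(13949, 25851)), -1)) = Mul(-23393, Pow(Add(Mul(Rational(1, 2), Rational(-1, 112), 106), Rational(13949, 25851)), -1)) = Mul(-23393, Pow(Add(Rational(-53, 112), Rational(13949, 25851)), -1)) = Mul(-23393, Pow(Rational(27455, 413616), -1)) = Mul(-23393, Rational(413616, 27455)) = Rational(-9675719088, 27455)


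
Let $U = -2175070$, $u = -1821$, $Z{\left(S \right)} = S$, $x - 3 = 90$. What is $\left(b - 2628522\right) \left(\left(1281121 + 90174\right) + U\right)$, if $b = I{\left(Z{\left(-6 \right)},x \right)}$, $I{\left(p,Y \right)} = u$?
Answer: $2114203944825$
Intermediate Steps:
$x = 93$ ($x = 3 + 90 = 93$)
$I{\left(p,Y \right)} = -1821$
$b = -1821$
$\left(b - 2628522\right) \left(\left(1281121 + 90174\right) + U\right) = \left(-1821 - 2628522\right) \left(\left(1281121 + 90174\right) - 2175070\right) = - 2630343 \left(1371295 - 2175070\right) = \left(-2630343\right) \left(-803775\right) = 2114203944825$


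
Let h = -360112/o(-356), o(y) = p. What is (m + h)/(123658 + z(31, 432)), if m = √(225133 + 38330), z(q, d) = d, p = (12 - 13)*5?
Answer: 180056/310225 + √263463/124090 ≈ 0.58454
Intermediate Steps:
p = -5 (p = -1*5 = -5)
o(y) = -5
m = √263463 ≈ 513.29
h = 360112/5 (h = -360112/(-5) = -360112*(-⅕) = 360112/5 ≈ 72022.)
(m + h)/(123658 + z(31, 432)) = (√263463 + 360112/5)/(123658 + 432) = (360112/5 + √263463)/124090 = (360112/5 + √263463)*(1/124090) = 180056/310225 + √263463/124090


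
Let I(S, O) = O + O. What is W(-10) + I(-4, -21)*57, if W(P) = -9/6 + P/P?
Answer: -4789/2 ≈ -2394.5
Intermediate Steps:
I(S, O) = 2*O
W(P) = -½ (W(P) = -9*⅙ + 1 = -3/2 + 1 = -½)
W(-10) + I(-4, -21)*57 = -½ + (2*(-21))*57 = -½ - 42*57 = -½ - 2394 = -4789/2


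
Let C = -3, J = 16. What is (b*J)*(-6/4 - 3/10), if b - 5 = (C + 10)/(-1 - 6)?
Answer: -576/5 ≈ -115.20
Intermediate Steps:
b = 4 (b = 5 + (-3 + 10)/(-1 - 6) = 5 + 7/(-7) = 5 + 7*(-⅐) = 5 - 1 = 4)
(b*J)*(-6/4 - 3/10) = (4*16)*(-6/4 - 3/10) = 64*(-6*¼ - 3*⅒) = 64*(-3/2 - 3/10) = 64*(-9/5) = -576/5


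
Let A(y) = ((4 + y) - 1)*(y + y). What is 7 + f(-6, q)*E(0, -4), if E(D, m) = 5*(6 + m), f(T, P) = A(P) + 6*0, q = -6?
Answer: 367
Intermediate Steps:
A(y) = 2*y*(3 + y) (A(y) = (3 + y)*(2*y) = 2*y*(3 + y))
f(T, P) = 2*P*(3 + P) (f(T, P) = 2*P*(3 + P) + 6*0 = 2*P*(3 + P) + 0 = 2*P*(3 + P))
E(D, m) = 30 + 5*m
7 + f(-6, q)*E(0, -4) = 7 + (2*(-6)*(3 - 6))*(30 + 5*(-4)) = 7 + (2*(-6)*(-3))*(30 - 20) = 7 + 36*10 = 7 + 360 = 367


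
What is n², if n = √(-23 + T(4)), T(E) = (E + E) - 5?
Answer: -20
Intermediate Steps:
T(E) = -5 + 2*E (T(E) = 2*E - 5 = -5 + 2*E)
n = 2*I*√5 (n = √(-23 + (-5 + 2*4)) = √(-23 + (-5 + 8)) = √(-23 + 3) = √(-20) = 2*I*√5 ≈ 4.4721*I)
n² = (2*I*√5)² = -20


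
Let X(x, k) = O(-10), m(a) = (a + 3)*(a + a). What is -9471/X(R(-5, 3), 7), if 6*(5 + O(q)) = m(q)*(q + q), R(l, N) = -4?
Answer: 28413/1415 ≈ 20.080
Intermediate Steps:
m(a) = 2*a*(3 + a) (m(a) = (3 + a)*(2*a) = 2*a*(3 + a))
O(q) = -5 + 2*q²*(3 + q)/3 (O(q) = -5 + ((2*q*(3 + q))*(q + q))/6 = -5 + ((2*q*(3 + q))*(2*q))/6 = -5 + (4*q²*(3 + q))/6 = -5 + 2*q²*(3 + q)/3)
X(x, k) = -1415/3 (X(x, k) = -5 + (⅔)*(-10)²*(3 - 10) = -5 + (⅔)*100*(-7) = -5 - 1400/3 = -1415/3)
-9471/X(R(-5, 3), 7) = -9471/(-1415/3) = -9471*(-3/1415) = 28413/1415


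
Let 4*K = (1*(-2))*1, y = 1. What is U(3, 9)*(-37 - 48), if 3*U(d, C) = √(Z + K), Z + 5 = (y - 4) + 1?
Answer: -85*I*√30/6 ≈ -77.594*I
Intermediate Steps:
Z = -7 (Z = -5 + ((1 - 4) + 1) = -5 + (-3 + 1) = -5 - 2 = -7)
K = -½ (K = ((1*(-2))*1)/4 = (-2*1)/4 = (¼)*(-2) = -½ ≈ -0.50000)
U(d, C) = I*√30/6 (U(d, C) = √(-7 - ½)/3 = √(-15/2)/3 = (I*√30/2)/3 = I*√30/6)
U(3, 9)*(-37 - 48) = (I*√30/6)*(-37 - 48) = (I*√30/6)*(-85) = -85*I*√30/6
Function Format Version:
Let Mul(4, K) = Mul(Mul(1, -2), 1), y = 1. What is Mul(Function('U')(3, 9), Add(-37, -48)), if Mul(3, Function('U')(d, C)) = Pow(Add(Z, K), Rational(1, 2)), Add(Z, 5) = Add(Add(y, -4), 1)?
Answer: Mul(Rational(-85, 6), I, Pow(30, Rational(1, 2))) ≈ Mul(-77.594, I)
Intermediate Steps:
Z = -7 (Z = Add(-5, Add(Add(1, -4), 1)) = Add(-5, Add(-3, 1)) = Add(-5, -2) = -7)
K = Rational(-1, 2) (K = Mul(Rational(1, 4), Mul(Mul(1, -2), 1)) = Mul(Rational(1, 4), Mul(-2, 1)) = Mul(Rational(1, 4), -2) = Rational(-1, 2) ≈ -0.50000)
Function('U')(d, C) = Mul(Rational(1, 6), I, Pow(30, Rational(1, 2))) (Function('U')(d, C) = Mul(Rational(1, 3), Pow(Add(-7, Rational(-1, 2)), Rational(1, 2))) = Mul(Rational(1, 3), Pow(Rational(-15, 2), Rational(1, 2))) = Mul(Rational(1, 3), Mul(Rational(1, 2), I, Pow(30, Rational(1, 2)))) = Mul(Rational(1, 6), I, Pow(30, Rational(1, 2))))
Mul(Function('U')(3, 9), Add(-37, -48)) = Mul(Mul(Rational(1, 6), I, Pow(30, Rational(1, 2))), Add(-37, -48)) = Mul(Mul(Rational(1, 6), I, Pow(30, Rational(1, 2))), -85) = Mul(Rational(-85, 6), I, Pow(30, Rational(1, 2)))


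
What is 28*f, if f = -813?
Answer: -22764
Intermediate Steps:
28*f = 28*(-813) = -22764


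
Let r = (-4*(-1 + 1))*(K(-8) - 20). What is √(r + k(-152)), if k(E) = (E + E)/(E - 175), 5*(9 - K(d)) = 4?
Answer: 4*√6213/327 ≈ 0.96419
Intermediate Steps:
K(d) = 41/5 (K(d) = 9 - ⅕*4 = 9 - ⅘ = 41/5)
k(E) = 2*E/(-175 + E) (k(E) = (2*E)/(-175 + E) = 2*E/(-175 + E))
r = 0 (r = (-4*(-1 + 1))*(41/5 - 20) = -4*0*(-59/5) = 0*(-59/5) = 0)
√(r + k(-152)) = √(0 + 2*(-152)/(-175 - 152)) = √(0 + 2*(-152)/(-327)) = √(0 + 2*(-152)*(-1/327)) = √(0 + 304/327) = √(304/327) = 4*√6213/327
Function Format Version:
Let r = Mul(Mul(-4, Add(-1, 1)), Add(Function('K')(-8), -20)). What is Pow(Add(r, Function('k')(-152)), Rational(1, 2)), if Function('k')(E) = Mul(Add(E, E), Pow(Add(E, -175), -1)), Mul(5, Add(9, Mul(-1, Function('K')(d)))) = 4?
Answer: Mul(Rational(4, 327), Pow(6213, Rational(1, 2))) ≈ 0.96419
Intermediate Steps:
Function('K')(d) = Rational(41, 5) (Function('K')(d) = Add(9, Mul(Rational(-1, 5), 4)) = Add(9, Rational(-4, 5)) = Rational(41, 5))
Function('k')(E) = Mul(2, E, Pow(Add(-175, E), -1)) (Function('k')(E) = Mul(Mul(2, E), Pow(Add(-175, E), -1)) = Mul(2, E, Pow(Add(-175, E), -1)))
r = 0 (r = Mul(Mul(-4, Add(-1, 1)), Add(Rational(41, 5), -20)) = Mul(Mul(-4, 0), Rational(-59, 5)) = Mul(0, Rational(-59, 5)) = 0)
Pow(Add(r, Function('k')(-152)), Rational(1, 2)) = Pow(Add(0, Mul(2, -152, Pow(Add(-175, -152), -1))), Rational(1, 2)) = Pow(Add(0, Mul(2, -152, Pow(-327, -1))), Rational(1, 2)) = Pow(Add(0, Mul(2, -152, Rational(-1, 327))), Rational(1, 2)) = Pow(Add(0, Rational(304, 327)), Rational(1, 2)) = Pow(Rational(304, 327), Rational(1, 2)) = Mul(Rational(4, 327), Pow(6213, Rational(1, 2)))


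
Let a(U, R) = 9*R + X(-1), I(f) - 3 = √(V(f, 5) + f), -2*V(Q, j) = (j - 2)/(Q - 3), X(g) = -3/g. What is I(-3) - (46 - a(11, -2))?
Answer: -58 + I*√11/2 ≈ -58.0 + 1.6583*I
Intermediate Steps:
V(Q, j) = -(-2 + j)/(2*(-3 + Q)) (V(Q, j) = -(j - 2)/(2*(Q - 3)) = -(-2 + j)/(2*(-3 + Q)))
I(f) = 3 + √(f - 3/(2*(-3 + f))) (I(f) = 3 + √((2 - 1*5)/(2*(-3 + f)) + f) = 3 + √((2 - 5)/(2*(-3 + f)) + f) = 3 + √((½)*(-3)/(-3 + f) + f) = 3 + √(-3/(2*(-3 + f)) + f) = 3 + √(f - 3/(2*(-3 + f))))
a(U, R) = 3 + 9*R (a(U, R) = 9*R - 3/(-1) = 9*R - 3*(-1) = 9*R + 3 = 3 + 9*R)
I(-3) - (46 - a(11, -2)) = (3 + √(-6/(-3 - 3) + 4*(-3))/2) - (46 - (3 + 9*(-2))) = (3 + √(-6/(-6) - 12)/2) - (46 - (3 - 18)) = (3 + √(-6*(-⅙) - 12)/2) - (46 - 1*(-15)) = (3 + √(1 - 12)/2) - (46 + 15) = (3 + √(-11)/2) - 1*61 = (3 + (I*√11)/2) - 61 = (3 + I*√11/2) - 61 = -58 + I*√11/2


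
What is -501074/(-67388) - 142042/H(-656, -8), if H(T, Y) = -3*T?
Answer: -1073226583/16577448 ≈ -64.740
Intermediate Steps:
-501074/(-67388) - 142042/H(-656, -8) = -501074/(-67388) - 142042/((-3*(-656))) = -501074*(-1/67388) - 142042/1968 = 250537/33694 - 142042*1/1968 = 250537/33694 - 71021/984 = -1073226583/16577448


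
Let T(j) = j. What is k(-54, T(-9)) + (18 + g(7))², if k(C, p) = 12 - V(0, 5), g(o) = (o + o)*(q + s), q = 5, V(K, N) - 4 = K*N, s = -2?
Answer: 3608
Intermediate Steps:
V(K, N) = 4 + K*N
g(o) = 6*o (g(o) = (o + o)*(5 - 2) = (2*o)*3 = 6*o)
k(C, p) = 8 (k(C, p) = 12 - (4 + 0*5) = 12 - (4 + 0) = 12 - 1*4 = 12 - 4 = 8)
k(-54, T(-9)) + (18 + g(7))² = 8 + (18 + 6*7)² = 8 + (18 + 42)² = 8 + 60² = 8 + 3600 = 3608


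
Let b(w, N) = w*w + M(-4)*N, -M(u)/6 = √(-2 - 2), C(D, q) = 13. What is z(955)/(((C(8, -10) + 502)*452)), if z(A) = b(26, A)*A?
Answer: 32279/11639 - 547215*I/11639 ≈ 2.7733 - 47.016*I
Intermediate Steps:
M(u) = -12*I (M(u) = -6*√(-2 - 2) = -12*I)
b(w, N) = w² - 12*I*N (b(w, N) = w*w + (-12*I)*N = w² - 12*I*N)
z(A) = A*(676 - 12*I*A) (z(A) = (26² - 12*I*A)*A = (676 - 12*I*A)*A = A*(676 - 12*I*A))
z(955)/(((C(8, -10) + 502)*452)) = (4*955*(169 - 3*I*955))/(((13 + 502)*452)) = (4*955*(169 - 2865*I))/((515*452)) = (645580 - 10944300*I)/232780 = (645580 - 10944300*I)*(1/232780) = 32279/11639 - 547215*I/11639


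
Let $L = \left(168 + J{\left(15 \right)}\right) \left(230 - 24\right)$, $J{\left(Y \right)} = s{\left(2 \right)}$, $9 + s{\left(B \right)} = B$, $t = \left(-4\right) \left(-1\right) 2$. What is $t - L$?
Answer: $-33158$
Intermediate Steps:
$t = 8$ ($t = 4 \cdot 2 = 8$)
$s{\left(B \right)} = -9 + B$
$J{\left(Y \right)} = -7$ ($J{\left(Y \right)} = -9 + 2 = -7$)
$L = 33166$ ($L = \left(168 - 7\right) \left(230 - 24\right) = 161 \cdot 206 = 33166$)
$t - L = 8 - 33166 = -33158$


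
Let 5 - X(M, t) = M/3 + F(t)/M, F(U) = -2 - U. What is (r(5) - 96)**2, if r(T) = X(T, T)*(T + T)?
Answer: 21316/9 ≈ 2368.4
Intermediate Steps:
X(M, t) = 5 - M/3 - (-2 - t)/M (X(M, t) = 5 - (M/3 + (-2 - t)/M) = 5 + (-M/3 - (-2 - t)/M) = 5 - M/3 - (-2 - t)/M)
r(T) = 4 + 2*T + 2*T*(15 - T)/3 (r(T) = ((2 + T + T*(15 - T)/3)/T)*(T + T) = ((2 + T + T*(15 - T)/3)/T)*(2*T) = 4 + 2*T + 2*T*(15 - T)/3)
(r(5) - 96)**2 = ((4 + 12*5 - 2/3*5**2) - 96)**2 = ((4 + 60 - 2/3*25) - 96)**2 = ((4 + 60 - 50/3) - 96)**2 = (142/3 - 96)**2 = (-146/3)**2 = 21316/9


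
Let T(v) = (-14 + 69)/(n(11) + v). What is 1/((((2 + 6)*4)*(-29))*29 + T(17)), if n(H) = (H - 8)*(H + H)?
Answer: -83/2233641 ≈ -3.7159e-5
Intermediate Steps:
n(H) = 2*H*(-8 + H) (n(H) = (-8 + H)*(2*H) = 2*H*(-8 + H))
T(v) = 55/(66 + v) (T(v) = (-14 + 69)/(2*11*(-8 + 11) + v) = 55/(2*11*3 + v) = 55/(66 + v))
1/((((2 + 6)*4)*(-29))*29 + T(17)) = 1/((((2 + 6)*4)*(-29))*29 + 55/(66 + 17)) = 1/(((8*4)*(-29))*29 + 55/83) = 1/((32*(-29))*29 + 55*(1/83)) = 1/(-928*29 + 55/83) = 1/(-26912 + 55/83) = 1/(-2233641/83) = -83/2233641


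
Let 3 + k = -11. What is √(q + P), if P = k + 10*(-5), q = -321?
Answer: I*√385 ≈ 19.621*I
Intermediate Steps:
k = -14 (k = -3 - 11 = -14)
P = -64 (P = -14 + 10*(-5) = -14 - 50 = -64)
√(q + P) = √(-321 - 64) = √(-385) = I*√385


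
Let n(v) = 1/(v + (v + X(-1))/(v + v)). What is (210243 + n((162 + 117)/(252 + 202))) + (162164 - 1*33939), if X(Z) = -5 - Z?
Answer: 45872166239/135529 ≈ 3.3847e+5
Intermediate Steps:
n(v) = 1/(v + (-4 + v)/(2*v)) (n(v) = 1/(v + (v + (-5 - 1*(-1)))/(v + v)) = 1/(v + (v + (-5 + 1))/((2*v))) = 1/(v + (v - 4)*(1/(2*v))) = 1/(v + (-4 + v)*(1/(2*v))) = 1/(v + (-4 + v)/(2*v)))
(210243 + n((162 + 117)/(252 + 202))) + (162164 - 1*33939) = (210243 + 2*((162 + 117)/(252 + 202))/(-4 + (162 + 117)/(252 + 202) + 2*((162 + 117)/(252 + 202))²)) + (162164 - 1*33939) = (210243 + 2*(279/454)/(-4 + 279/454 + 2*(279/454)²)) + (162164 - 33939) = (210243 + 2*(279*(1/454))/(-4 + 279*(1/454) + 2*(279*(1/454))²)) + 128225 = (210243 + 2*(279/454)/(-4 + 279/454 + 2*(279/454)²)) + 128225 = (210243 + 2*(279/454)/(-4 + 279/454 + 2*(77841/206116))) + 128225 = (210243 + 2*(279/454)/(-4 + 279/454 + 77841/103058)) + 128225 = (210243 + 2*(279/454)/(-135529/51529)) + 128225 = (210243 + 2*(279/454)*(-51529/135529)) + 128225 = (210243 - 63333/135529) + 128225 = 28493960214/135529 + 128225 = 45872166239/135529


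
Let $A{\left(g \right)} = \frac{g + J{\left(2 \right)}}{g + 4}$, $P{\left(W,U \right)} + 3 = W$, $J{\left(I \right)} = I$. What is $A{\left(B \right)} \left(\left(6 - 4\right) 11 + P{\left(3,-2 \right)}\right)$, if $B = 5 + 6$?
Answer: $\frac{286}{15} \approx 19.067$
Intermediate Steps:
$P{\left(W,U \right)} = -3 + W$
$B = 11$
$A{\left(g \right)} = \frac{2 + g}{4 + g}$ ($A{\left(g \right)} = \frac{g + 2}{g + 4} = \frac{2 + g}{4 + g}$)
$A{\left(B \right)} \left(\left(6 - 4\right) 11 + P{\left(3,-2 \right)}\right) = \frac{2 + 11}{4 + 11} \left(\left(6 - 4\right) 11 + \left(-3 + 3\right)\right) = \frac{1}{15} \cdot 13 \left(\left(6 - 4\right) 11 + 0\right) = \frac{1}{15} \cdot 13 \left(2 \cdot 11 + 0\right) = \frac{13 \left(22 + 0\right)}{15} = \frac{13}{15} \cdot 22 = \frac{286}{15}$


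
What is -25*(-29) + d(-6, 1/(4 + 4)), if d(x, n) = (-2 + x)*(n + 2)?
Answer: 708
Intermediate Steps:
d(x, n) = (-2 + x)*(2 + n)
-25*(-29) + d(-6, 1/(4 + 4)) = -25*(-29) + (-4 - 2/(4 + 4) + 2*(-6) - 6/(4 + 4)) = 725 + (-4 - 2/8 - 12 - 6/8) = 725 + (-4 - 2*1/8 - 12 + (1/8)*(-6)) = 725 + (-4 - 1/4 - 12 - 3/4) = 725 - 17 = 708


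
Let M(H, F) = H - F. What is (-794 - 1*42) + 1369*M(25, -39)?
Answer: 86780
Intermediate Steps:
(-794 - 1*42) + 1369*M(25, -39) = (-794 - 1*42) + 1369*(25 - 1*(-39)) = (-794 - 42) + 1369*(25 + 39) = -836 + 1369*64 = -836 + 87616 = 86780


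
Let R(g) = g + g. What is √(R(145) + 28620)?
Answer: 7*√590 ≈ 170.03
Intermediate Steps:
R(g) = 2*g
√(R(145) + 28620) = √(2*145 + 28620) = √(290 + 28620) = √28910 = 7*√590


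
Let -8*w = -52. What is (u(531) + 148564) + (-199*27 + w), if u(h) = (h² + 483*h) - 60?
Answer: 1363143/2 ≈ 6.8157e+5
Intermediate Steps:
w = 13/2 (w = -⅛*(-52) = 13/2 ≈ 6.5000)
u(h) = -60 + h² + 483*h
(u(531) + 148564) + (-199*27 + w) = ((-60 + 531² + 483*531) + 148564) + (-199*27 + 13/2) = ((-60 + 281961 + 256473) + 148564) + (-5373 + 13/2) = (538374 + 148564) - 10733/2 = 686938 - 10733/2 = 1363143/2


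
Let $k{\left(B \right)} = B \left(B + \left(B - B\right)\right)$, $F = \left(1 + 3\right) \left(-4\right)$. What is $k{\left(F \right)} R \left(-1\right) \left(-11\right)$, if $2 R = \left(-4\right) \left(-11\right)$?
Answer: $61952$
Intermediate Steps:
$F = -16$ ($F = 4 \left(-4\right) = -16$)
$R = 22$ ($R = \frac{\left(-4\right) \left(-11\right)}{2} = \frac{1}{2} \cdot 44 = 22$)
$k{\left(B \right)} = B^{2}$ ($k{\left(B \right)} = B \left(B + 0\right) = B B = B^{2}$)
$k{\left(F \right)} R \left(-1\right) \left(-11\right) = \left(-16\right)^{2} \cdot 22 \left(-1\right) \left(-11\right) = 256 \left(-22\right) \left(-11\right) = \left(-5632\right) \left(-11\right) = 61952$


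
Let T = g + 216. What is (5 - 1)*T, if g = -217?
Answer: -4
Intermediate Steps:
T = -1 (T = -217 + 216 = -1)
(5 - 1)*T = (5 - 1)*(-1) = 4*(-1) = -4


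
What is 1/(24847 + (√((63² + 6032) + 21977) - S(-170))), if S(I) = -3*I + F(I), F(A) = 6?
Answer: 24331/591965583 - √31978/591965583 ≈ 4.0800e-5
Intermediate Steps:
S(I) = 6 - 3*I (S(I) = -3*I + 6 = 6 - 3*I)
1/(24847 + (√((63² + 6032) + 21977) - S(-170))) = 1/(24847 + (√((63² + 6032) + 21977) - (6 - 3*(-170)))) = 1/(24847 + (√((3969 + 6032) + 21977) - (6 + 510))) = 1/(24847 + (√(10001 + 21977) - 1*516)) = 1/(24847 + (√31978 - 516)) = 1/(24847 + (-516 + √31978)) = 1/(24331 + √31978)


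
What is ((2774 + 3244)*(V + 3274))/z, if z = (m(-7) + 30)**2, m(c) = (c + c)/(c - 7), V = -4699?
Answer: -8575650/961 ≈ -8923.7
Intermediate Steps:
m(c) = 2*c/(-7 + c) (m(c) = (2*c)/(-7 + c) = 2*c/(-7 + c))
z = 961 (z = (2*(-7)/(-7 - 7) + 30)**2 = (2*(-7)/(-14) + 30)**2 = (2*(-7)*(-1/14) + 30)**2 = (1 + 30)**2 = 31**2 = 961)
((2774 + 3244)*(V + 3274))/z = ((2774 + 3244)*(-4699 + 3274))/961 = (6018*(-1425))*(1/961) = -8575650*1/961 = -8575650/961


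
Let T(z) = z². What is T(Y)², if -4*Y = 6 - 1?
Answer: 625/256 ≈ 2.4414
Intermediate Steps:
Y = -5/4 (Y = -(6 - 1)/4 = -¼*5 = -5/4 ≈ -1.2500)
T(Y)² = ((-5/4)²)² = (25/16)² = 625/256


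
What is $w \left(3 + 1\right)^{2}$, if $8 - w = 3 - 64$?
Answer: $1104$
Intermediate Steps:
$w = 69$ ($w = 8 - \left(3 - 64\right) = 8 - -61 = 8 + 61 = 69$)
$w \left(3 + 1\right)^{2} = 69 \left(3 + 1\right)^{2} = 69 \cdot 4^{2} = 69 \cdot 16 = 1104$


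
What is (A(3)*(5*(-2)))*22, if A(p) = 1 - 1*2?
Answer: 220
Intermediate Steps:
A(p) = -1 (A(p) = 1 - 2 = -1)
(A(3)*(5*(-2)))*22 = -5*(-2)*22 = -1*(-10)*22 = 10*22 = 220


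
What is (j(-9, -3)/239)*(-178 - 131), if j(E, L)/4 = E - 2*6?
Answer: 25956/239 ≈ 108.60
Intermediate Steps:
j(E, L) = -48 + 4*E (j(E, L) = 4*(E - 2*6) = 4*(E - 12) = 4*(-12 + E) = -48 + 4*E)
(j(-9, -3)/239)*(-178 - 131) = ((-48 + 4*(-9))/239)*(-178 - 131) = ((-48 - 36)*(1/239))*(-309) = -84*1/239*(-309) = -84/239*(-309) = 25956/239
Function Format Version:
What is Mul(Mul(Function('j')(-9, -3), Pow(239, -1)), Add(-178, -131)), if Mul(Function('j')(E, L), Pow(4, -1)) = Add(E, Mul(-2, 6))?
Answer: Rational(25956, 239) ≈ 108.60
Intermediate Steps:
Function('j')(E, L) = Add(-48, Mul(4, E)) (Function('j')(E, L) = Mul(4, Add(E, Mul(-2, 6))) = Mul(4, Add(E, -12)) = Mul(4, Add(-12, E)) = Add(-48, Mul(4, E)))
Mul(Mul(Function('j')(-9, -3), Pow(239, -1)), Add(-178, -131)) = Mul(Mul(Add(-48, Mul(4, -9)), Pow(239, -1)), Add(-178, -131)) = Mul(Mul(Add(-48, -36), Rational(1, 239)), -309) = Mul(Mul(-84, Rational(1, 239)), -309) = Mul(Rational(-84, 239), -309) = Rational(25956, 239)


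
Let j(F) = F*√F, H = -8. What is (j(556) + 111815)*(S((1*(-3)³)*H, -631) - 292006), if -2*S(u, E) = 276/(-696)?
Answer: -3787472931495/116 - 9416603094*√139/29 ≈ -3.6479e+10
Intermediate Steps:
S(u, E) = 23/116 (S(u, E) = -138/(-696) = -138*(-1)/696 = -½*(-23/58) = 23/116)
j(F) = F^(3/2)
(j(556) + 111815)*(S((1*(-3)³)*H, -631) - 292006) = (556^(3/2) + 111815)*(23/116 - 292006) = (1112*√139 + 111815)*(-33872673/116) = (111815 + 1112*√139)*(-33872673/116) = -3787472931495/116 - 9416603094*√139/29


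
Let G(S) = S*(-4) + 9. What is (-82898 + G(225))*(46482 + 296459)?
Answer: -28734683449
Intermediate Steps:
G(S) = 9 - 4*S (G(S) = -4*S + 9 = 9 - 4*S)
(-82898 + G(225))*(46482 + 296459) = (-82898 + (9 - 4*225))*(46482 + 296459) = (-82898 + (9 - 900))*342941 = (-82898 - 891)*342941 = -83789*342941 = -28734683449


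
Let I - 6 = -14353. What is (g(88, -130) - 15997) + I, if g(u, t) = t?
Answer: -30474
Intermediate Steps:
I = -14347 (I = 6 - 14353 = -14347)
(g(88, -130) - 15997) + I = (-130 - 15997) - 14347 = -16127 - 14347 = -30474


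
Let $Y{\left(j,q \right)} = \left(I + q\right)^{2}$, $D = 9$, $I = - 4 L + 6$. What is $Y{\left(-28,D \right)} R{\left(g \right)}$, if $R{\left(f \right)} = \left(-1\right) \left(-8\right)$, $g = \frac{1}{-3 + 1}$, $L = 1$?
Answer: $968$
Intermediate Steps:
$I = 2$ ($I = \left(-4\right) 1 + 6 = -4 + 6 = 2$)
$g = - \frac{1}{2}$ ($g = \frac{1}{-2} = - \frac{1}{2} \approx -0.5$)
$Y{\left(j,q \right)} = \left(2 + q\right)^{2}$
$R{\left(f \right)} = 8$
$Y{\left(-28,D \right)} R{\left(g \right)} = \left(2 + 9\right)^{2} \cdot 8 = 11^{2} \cdot 8 = 121 \cdot 8 = 968$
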